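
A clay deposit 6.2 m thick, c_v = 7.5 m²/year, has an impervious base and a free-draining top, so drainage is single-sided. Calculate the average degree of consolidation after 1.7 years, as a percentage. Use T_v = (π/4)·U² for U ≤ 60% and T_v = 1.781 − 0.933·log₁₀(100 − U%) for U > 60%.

U ≈ 64.2 %

Drainage path length: H_d = H = 6.2 m (single drainage).
T_v = c_v·t/H_d² = 7.5×1.7/6.2² = 0.33169.
T_v = 0.33169 corresponds to the U > 60% branch:
U = 1 − 10^((1.781 − T_v)/0.933)/100 = 0.6424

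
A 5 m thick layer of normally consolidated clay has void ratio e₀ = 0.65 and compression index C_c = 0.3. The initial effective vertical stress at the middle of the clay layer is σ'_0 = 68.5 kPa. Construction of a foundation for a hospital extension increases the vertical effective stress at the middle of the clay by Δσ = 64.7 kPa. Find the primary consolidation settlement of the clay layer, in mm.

S_c ≈ 263 mm

Final effective stress: σ'_f = σ'_0 + Δσ = 68.5 + 64.7 = 133.2 kPa.
Normally consolidated clay, so the full stress increment lies on the virgin compression line:
S_c = C_c·H/(1+e₀)·log₁₀(σ'_f/σ'_0) = 0.3×5/(1+0.65)×log₁₀(133.2/68.5)
    = 0.90909 × 0.28881 = 0.2626 m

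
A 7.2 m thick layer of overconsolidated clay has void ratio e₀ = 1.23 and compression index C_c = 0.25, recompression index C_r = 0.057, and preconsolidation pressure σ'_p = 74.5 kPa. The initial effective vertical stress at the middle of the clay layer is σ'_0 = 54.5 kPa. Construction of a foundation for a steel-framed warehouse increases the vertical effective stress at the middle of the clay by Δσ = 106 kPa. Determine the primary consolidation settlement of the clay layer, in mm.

S_c ≈ 294 mm

Final effective stress: σ'_f = 54.5 + 106 = 160.5 kPa.
σ'_f = 160.5 > σ'_p = 74.5 kPa, so the stress path crosses the preconsolidation pressure — recompression up to σ'_p, then virgin compression beyond:
S_c = H/(1+e₀)·[C_r·log₁₀(σ'_p/σ'_0) + C_c·log₁₀(σ'_f/σ'_p)]
    = 7.2/2.23 × [0.057×log₁₀(74.5/54.5) + 0.25×log₁₀(160.5/74.5)]
    = 3.2287 × [0.0077383 + 0.08333] = 0.294 m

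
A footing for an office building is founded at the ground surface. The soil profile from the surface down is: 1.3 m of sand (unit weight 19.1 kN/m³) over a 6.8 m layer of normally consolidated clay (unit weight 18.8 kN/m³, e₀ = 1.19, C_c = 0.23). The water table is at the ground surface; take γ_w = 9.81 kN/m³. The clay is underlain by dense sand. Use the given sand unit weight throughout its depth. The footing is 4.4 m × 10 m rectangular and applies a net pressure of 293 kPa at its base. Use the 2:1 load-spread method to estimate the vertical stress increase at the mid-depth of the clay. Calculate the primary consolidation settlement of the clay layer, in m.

S_c ≈ 0.367 m

Mid-depth of clay below the ground surface: z = 1.3 + 6.8/2 = 4.7 m.
Total vertical stress at mid-clay: σ_v = 19.1×1.3 + 18.8×3.4 = 88.75 kPa.
Pore pressure: u = 9.81×(4.7 − 0) = 46.107 kPa.
Initial effective stress: σ'_0 = σ_v − u = 88.75 − 46.107 = 42.643 kPa.
Stress increase at mid-clay by the 2:1 spreading method:
Δσ = qBL/((B+z)(L+z)) = 293×4.4×10/((4.4+4.7)(10+4.7)) = 96.374 kPa
Final effective stress: σ'_f = σ'_0 + Δσ = 42.643 + 96.374 = 139.02 kPa.
Normally consolidated clay, so the full stress increment lies on the virgin compression line:
S_c = C_c·H/(1+e₀)·log₁₀(σ'_f/σ'_0) = 0.23×6.8/(1+1.19)×log₁₀(139.02/42.643)
    = 0.71416 × 0.51323 = 0.3665 m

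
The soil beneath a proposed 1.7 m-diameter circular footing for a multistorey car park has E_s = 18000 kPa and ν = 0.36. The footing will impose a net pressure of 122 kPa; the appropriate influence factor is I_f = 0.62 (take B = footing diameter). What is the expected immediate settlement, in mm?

S_e ≈ 6.22 mm

Immediate (elastic) settlement: S_e = q·B·(1−ν²)/E_s · I_f.
S_e = 122 × 1.7 × (1 − 0.36²) / 18000 × 0.62
    = 122 × 1.7 × 0.8704 / 18000 × 0.62
    = 0.006218 m = 6.218 mm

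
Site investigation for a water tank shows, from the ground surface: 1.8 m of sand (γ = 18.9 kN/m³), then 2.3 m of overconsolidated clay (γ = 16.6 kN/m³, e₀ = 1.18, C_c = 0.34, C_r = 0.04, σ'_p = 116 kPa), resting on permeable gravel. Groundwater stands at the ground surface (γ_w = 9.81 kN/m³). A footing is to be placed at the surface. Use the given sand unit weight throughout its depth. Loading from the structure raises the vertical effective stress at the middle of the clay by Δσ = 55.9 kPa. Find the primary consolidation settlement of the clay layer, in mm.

S_c ≈ 22 mm

Mid-depth of clay below the ground surface: z = 1.8 + 2.3/2 = 2.95 m.
Total vertical stress at mid-clay: σ_v = 18.9×1.8 + 16.6×1.15 = 53.11 kPa.
Pore pressure: u = 9.81×(2.95 − 0) = 28.94 kPa.
Initial effective stress: σ'_0 = σ_v − u = 53.11 − 28.94 = 24.17 kPa.
Final effective stress: σ'_f = 24.17 + 55.9 = 80.07 kPa.
σ'_f = 80.07 ≤ σ'_p = 116 kPa, so the clay remains overconsolidated and only the recompression index applies:
S_c = C_r·H/(1+e₀)·log₁₀(σ'_f/σ'_0) = 0.04×2.3/2.18×log₁₀(80.07/24.17)
    = 0.0422 × 0.52019 = 0.02195 m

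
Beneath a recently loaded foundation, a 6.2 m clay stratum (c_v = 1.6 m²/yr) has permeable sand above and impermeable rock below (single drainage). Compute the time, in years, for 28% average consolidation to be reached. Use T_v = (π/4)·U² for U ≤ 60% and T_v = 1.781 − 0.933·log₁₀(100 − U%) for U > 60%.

t ≈ 1.48 years

Drainage path length: H_d = H = 6.2 m (single drainage).
U ≤ 60%: T_v = (π/4)·U² = (π/4)×0.28² = 0.061575.
t = T_v·H_d²/c_v = 0.061575×6.2²/1.6 = 1.479 years.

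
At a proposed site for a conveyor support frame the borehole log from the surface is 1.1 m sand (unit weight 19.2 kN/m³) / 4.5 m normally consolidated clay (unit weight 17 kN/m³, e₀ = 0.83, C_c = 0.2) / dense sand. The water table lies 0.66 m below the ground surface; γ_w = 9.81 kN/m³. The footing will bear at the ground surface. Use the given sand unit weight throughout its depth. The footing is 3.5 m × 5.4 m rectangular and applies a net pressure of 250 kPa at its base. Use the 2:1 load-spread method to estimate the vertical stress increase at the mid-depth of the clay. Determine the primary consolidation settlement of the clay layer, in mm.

S_c ≈ 261 mm

Mid-depth of clay below the ground surface: z = 1.1 + 4.5/2 = 3.35 m.
Total vertical stress at mid-clay: σ_v = 19.2×1.1 + 17×2.25 = 59.37 kPa.
Pore pressure: u = 9.81×(3.35 − 0.66) = 26.389 kPa.
Initial effective stress: σ'_0 = σ_v − u = 59.37 − 26.389 = 32.981 kPa.
Stress increase at mid-clay by the 2:1 spreading method:
Δσ = qBL/((B+z)(L+z)) = 250×3.5×5.4/((3.5+3.35)(5.4+3.35)) = 78.832 kPa
Final effective stress: σ'_f = σ'_0 + Δσ = 32.981 + 78.832 = 111.81 kPa.
Normally consolidated clay, so the full stress increment lies on the virgin compression line:
S_c = C_c·H/(1+e₀)·log₁₀(σ'_f/σ'_0) = 0.2×4.5/(1+0.83)×log₁₀(111.81/32.981)
    = 0.4918 × 0.53022 = 0.2608 m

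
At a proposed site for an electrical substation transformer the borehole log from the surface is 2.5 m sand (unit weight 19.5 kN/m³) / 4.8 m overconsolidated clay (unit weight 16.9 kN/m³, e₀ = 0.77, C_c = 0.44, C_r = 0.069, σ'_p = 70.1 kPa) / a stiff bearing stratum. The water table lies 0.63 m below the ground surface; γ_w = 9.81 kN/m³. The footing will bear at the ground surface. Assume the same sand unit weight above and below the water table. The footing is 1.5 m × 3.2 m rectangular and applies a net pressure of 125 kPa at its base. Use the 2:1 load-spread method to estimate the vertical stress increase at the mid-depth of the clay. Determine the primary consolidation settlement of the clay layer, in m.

Mid-depth of clay below the ground surface: z = 2.5 + 4.8/2 = 4.9 m.
Total vertical stress at mid-clay: σ_v = 19.5×2.5 + 16.9×2.4 = 89.31 kPa.
Pore pressure: u = 9.81×(4.9 − 0.63) = 41.889 kPa.
Initial effective stress: σ'_0 = σ_v − u = 89.31 − 41.889 = 47.421 kPa.
Stress increase at mid-clay by the 2:1 spreading method:
Δσ = qBL/((B+z)(L+z)) = 125×1.5×3.2/((1.5+4.9)(3.2+4.9)) = 11.574 kPa
Final effective stress: σ'_f = 47.421 + 11.574 = 58.995 kPa.
σ'_f = 58.995 ≤ σ'_p = 70.1 kPa, so the clay remains overconsolidated and only the recompression index applies:
S_c = C_r·H/(1+e₀)·log₁₀(σ'_f/σ'_0) = 0.069×4.8/1.77×log₁₀(58.995/47.421)
    = 0.18712 × 0.094844 = 0.01775 m

S_c ≈ 0.0177 m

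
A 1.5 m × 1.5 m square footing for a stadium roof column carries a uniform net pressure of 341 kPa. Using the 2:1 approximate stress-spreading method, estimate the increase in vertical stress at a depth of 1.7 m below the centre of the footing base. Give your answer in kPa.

By the 2:1 method the load spreads at 1 horizontal : 2 vertical, so at depth z the loaded area has grown by z in each plan dimension:
Δσ = qBL/((B+z)(L+z)) = 341×1.5×1.5/((1.5+1.7)(1.5+1.7)) = 74.927 kPa

Δσ_z ≈ 74.9 kPa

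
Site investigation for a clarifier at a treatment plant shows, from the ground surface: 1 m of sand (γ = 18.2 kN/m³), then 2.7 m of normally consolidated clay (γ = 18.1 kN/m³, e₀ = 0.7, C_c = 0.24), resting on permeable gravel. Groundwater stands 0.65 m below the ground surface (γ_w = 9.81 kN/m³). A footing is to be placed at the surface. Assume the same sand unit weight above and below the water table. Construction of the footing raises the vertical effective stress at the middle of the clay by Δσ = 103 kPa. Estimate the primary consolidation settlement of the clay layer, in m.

Mid-depth of clay below the ground surface: z = 1 + 2.7/2 = 2.35 m.
Total vertical stress at mid-clay: σ_v = 18.2×1 + 18.1×1.35 = 42.635 kPa.
Pore pressure: u = 9.81×(2.35 − 0.65) = 16.677 kPa.
Initial effective stress: σ'_0 = σ_v − u = 42.635 − 16.677 = 25.958 kPa.
Final effective stress: σ'_f = σ'_0 + Δσ = 25.958 + 103 = 128.96 kPa.
Normally consolidated clay, so the full stress increment lies on the virgin compression line:
S_c = C_c·H/(1+e₀)·log₁₀(σ'_f/σ'_0) = 0.24×2.7/(1+0.7)×log₁₀(128.96/25.958)
    = 0.38118 × 0.69618 = 0.2654 m

S_c ≈ 0.265 m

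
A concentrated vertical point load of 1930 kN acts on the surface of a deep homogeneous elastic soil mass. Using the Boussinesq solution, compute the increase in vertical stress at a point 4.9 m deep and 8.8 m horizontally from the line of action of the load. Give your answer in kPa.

Boussinesq vertical stress below a point load on an elastic half-space:
Δσ_z = 3P/(2πz²) · [1 + (r/z)²]^(−5/2)
r/z = 8.8/4.9 = 1.7959; [1+(r/z)²]^(−5/2) = 0.027249.
Δσ_z = 3×1930/(2π×4.9²) × 0.027249 = 38.38 × 0.027249 = 1.046 kPa

Δσ_z ≈ 1.05 kPa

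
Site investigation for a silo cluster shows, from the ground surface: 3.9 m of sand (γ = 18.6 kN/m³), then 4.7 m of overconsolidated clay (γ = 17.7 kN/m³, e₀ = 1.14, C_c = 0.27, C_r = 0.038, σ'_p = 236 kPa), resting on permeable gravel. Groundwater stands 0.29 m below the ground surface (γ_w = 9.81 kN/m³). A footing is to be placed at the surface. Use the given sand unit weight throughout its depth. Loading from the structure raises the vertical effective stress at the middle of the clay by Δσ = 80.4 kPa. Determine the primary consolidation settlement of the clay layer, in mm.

Mid-depth of clay below the ground surface: z = 3.9 + 4.7/2 = 6.25 m.
Total vertical stress at mid-clay: σ_v = 18.6×3.9 + 17.7×2.35 = 114.14 kPa.
Pore pressure: u = 9.81×(6.25 − 0.29) = 58.468 kPa.
Initial effective stress: σ'_0 = σ_v − u = 114.14 − 58.468 = 55.672 kPa.
Final effective stress: σ'_f = 55.672 + 80.4 = 136.07 kPa.
σ'_f = 136.07 ≤ σ'_p = 236 kPa, so the clay remains overconsolidated and only the recompression index applies:
S_c = C_r·H/(1+e₀)·log₁₀(σ'_f/σ'_0) = 0.038×4.7/2.14×log₁₀(136.07/55.672)
    = 0.083459 × 0.38813 = 0.03239 m

S_c ≈ 32.4 mm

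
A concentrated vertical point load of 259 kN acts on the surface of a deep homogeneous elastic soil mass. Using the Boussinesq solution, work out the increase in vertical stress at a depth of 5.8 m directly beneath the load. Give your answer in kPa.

Boussinesq vertical stress below a point load on an elastic half-space:
Δσ_z = 3P/(2πz²) · [1 + (r/z)²]^(−5/2)
r/z = 0/5.8 = 0; [1+(r/z)²]^(−5/2) = 1.
Δσ_z = 3×259/(2π×5.8²) × 1 = 3.6761 × 1 = 3.676 kPa

Δσ_z ≈ 3.68 kPa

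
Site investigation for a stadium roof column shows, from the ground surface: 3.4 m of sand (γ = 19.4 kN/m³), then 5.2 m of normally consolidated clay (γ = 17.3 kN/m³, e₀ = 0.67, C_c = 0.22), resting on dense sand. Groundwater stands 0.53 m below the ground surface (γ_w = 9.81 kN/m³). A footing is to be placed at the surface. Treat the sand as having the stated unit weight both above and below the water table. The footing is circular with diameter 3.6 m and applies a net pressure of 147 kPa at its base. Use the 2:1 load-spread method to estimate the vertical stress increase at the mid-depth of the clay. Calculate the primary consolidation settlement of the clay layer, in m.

Mid-depth of clay below the ground surface: z = 3.4 + 5.2/2 = 6 m.
Total vertical stress at mid-clay: σ_v = 19.4×3.4 + 17.3×2.6 = 110.94 kPa.
Pore pressure: u = 9.81×(6 − 0.53) = 53.661 kPa.
Initial effective stress: σ'_0 = σ_v − u = 110.94 − 53.661 = 57.279 kPa.
Stress increase at mid-clay by the 2:1 spreading method:
Δσ ≈ qD²/(D+z)² = 147×3.6²/(3.6+6)² = 20.672 kPa
Final effective stress: σ'_f = σ'_0 + Δσ = 57.279 + 20.672 = 77.951 kPa.
Normally consolidated clay, so the full stress increment lies on the virgin compression line:
S_c = C_c·H/(1+e₀)·log₁₀(σ'_f/σ'_0) = 0.22×5.2/(1+0.67)×log₁₀(77.951/57.279)
    = 0.68503 × 0.13383 = 0.09168 m

S_c ≈ 0.0917 m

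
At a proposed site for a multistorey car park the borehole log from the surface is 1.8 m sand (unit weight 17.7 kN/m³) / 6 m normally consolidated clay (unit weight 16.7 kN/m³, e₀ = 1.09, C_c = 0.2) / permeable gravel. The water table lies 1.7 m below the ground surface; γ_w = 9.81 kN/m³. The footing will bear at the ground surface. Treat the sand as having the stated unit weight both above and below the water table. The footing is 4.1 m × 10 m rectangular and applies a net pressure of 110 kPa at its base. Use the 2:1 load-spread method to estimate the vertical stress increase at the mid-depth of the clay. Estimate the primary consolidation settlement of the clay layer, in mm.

Mid-depth of clay below the ground surface: z = 1.8 + 6/2 = 4.8 m.
Total vertical stress at mid-clay: σ_v = 17.7×1.8 + 16.7×3 = 81.96 kPa.
Pore pressure: u = 9.81×(4.8 − 1.7) = 30.411 kPa.
Initial effective stress: σ'_0 = σ_v − u = 81.96 − 30.411 = 51.549 kPa.
Stress increase at mid-clay by the 2:1 spreading method:
Δσ = qBL/((B+z)(L+z)) = 110×4.1×10/((4.1+4.8)(10+4.8)) = 34.239 kPa
Final effective stress: σ'_f = σ'_0 + Δσ = 51.549 + 34.239 = 85.788 kPa.
Normally consolidated clay, so the full stress increment lies on the virgin compression line:
S_c = C_c·H/(1+e₀)·log₁₀(σ'_f/σ'_0) = 0.2×6/(1+1.09)×log₁₀(85.788/51.549)
    = 0.57416 × 0.22121 = 0.127 m

S_c ≈ 127 mm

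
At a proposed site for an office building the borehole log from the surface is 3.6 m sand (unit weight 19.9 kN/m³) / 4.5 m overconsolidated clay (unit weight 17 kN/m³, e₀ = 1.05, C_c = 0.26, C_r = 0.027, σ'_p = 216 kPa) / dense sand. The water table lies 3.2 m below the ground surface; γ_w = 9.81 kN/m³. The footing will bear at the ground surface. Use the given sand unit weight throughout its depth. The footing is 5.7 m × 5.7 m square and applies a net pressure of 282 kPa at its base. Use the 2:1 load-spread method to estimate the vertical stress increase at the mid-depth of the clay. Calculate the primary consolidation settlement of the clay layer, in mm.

S_c ≈ 15.4 mm

Mid-depth of clay below the ground surface: z = 3.6 + 4.5/2 = 5.85 m.
Total vertical stress at mid-clay: σ_v = 19.9×3.6 + 17×2.25 = 109.89 kPa.
Pore pressure: u = 9.81×(5.85 − 3.2) = 25.997 kPa.
Initial effective stress: σ'_0 = σ_v − u = 109.89 − 25.997 = 83.893 kPa.
Stress increase at mid-clay by the 2:1 spreading method:
Δσ = qBL/((B+z)(L+z)) = 282×5.7×5.7/((5.7+5.85)(5.7+5.85)) = 68.681 kPa
Final effective stress: σ'_f = 83.893 + 68.681 = 152.57 kPa.
σ'_f = 152.57 ≤ σ'_p = 216 kPa, so the clay remains overconsolidated and only the recompression index applies:
S_c = C_r·H/(1+e₀)·log₁₀(σ'_f/σ'_0) = 0.027×4.5/2.05×log₁₀(152.57/83.893)
    = 0.059268 × 0.25974 = 0.01539 m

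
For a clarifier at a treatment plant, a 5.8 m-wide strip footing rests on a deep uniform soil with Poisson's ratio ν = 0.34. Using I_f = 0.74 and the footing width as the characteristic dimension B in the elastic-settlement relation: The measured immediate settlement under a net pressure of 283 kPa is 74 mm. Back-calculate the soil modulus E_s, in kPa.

S_e = q·B·(1−ν²)/E_s · I_f  ⇒  E_s = q·B·(1−ν²)·I_f / S_e.
E_s = 283 × 5.8 × 0.8844 × 0.74 / 0.074 = 14520 kPa

E_s ≈ 14500 kPa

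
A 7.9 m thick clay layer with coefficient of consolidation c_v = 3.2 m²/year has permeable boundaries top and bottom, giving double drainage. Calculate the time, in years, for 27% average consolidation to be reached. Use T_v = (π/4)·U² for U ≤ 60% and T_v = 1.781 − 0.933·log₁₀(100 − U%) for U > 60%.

t ≈ 0.279 years

Drainage path length: H_d = H/2 = 3.95 m (double drainage).
U ≤ 60%: T_v = (π/4)·U² = (π/4)×0.27² = 0.057256.
t = T_v·H_d²/c_v = 0.057256×3.95²/3.2 = 0.2792 years.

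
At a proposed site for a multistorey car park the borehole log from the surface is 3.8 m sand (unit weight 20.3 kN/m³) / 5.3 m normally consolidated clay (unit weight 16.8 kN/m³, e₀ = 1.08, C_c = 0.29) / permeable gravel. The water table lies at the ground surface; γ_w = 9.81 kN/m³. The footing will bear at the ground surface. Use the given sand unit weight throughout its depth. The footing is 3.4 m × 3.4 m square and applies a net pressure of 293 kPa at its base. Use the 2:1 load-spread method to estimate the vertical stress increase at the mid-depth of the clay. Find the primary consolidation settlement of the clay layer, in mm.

S_c ≈ 150 mm

Mid-depth of clay below the ground surface: z = 3.8 + 5.3/2 = 6.45 m.
Total vertical stress at mid-clay: σ_v = 20.3×3.8 + 16.8×2.65 = 121.66 kPa.
Pore pressure: u = 9.81×(6.45 − 0) = 63.275 kPa.
Initial effective stress: σ'_0 = σ_v − u = 121.66 − 63.275 = 58.385 kPa.
Stress increase at mid-clay by the 2:1 spreading method:
Δσ = qBL/((B+z)(L+z)) = 293×3.4×3.4/((3.4+6.45)(3.4+6.45)) = 34.91 kPa
Final effective stress: σ'_f = σ'_0 + Δσ = 58.385 + 34.91 = 93.295 kPa.
Normally consolidated clay, so the full stress increment lies on the virgin compression line:
S_c = C_c·H/(1+e₀)·log₁₀(σ'_f/σ'_0) = 0.29×5.3/(1+1.08)×log₁₀(93.295/58.385)
    = 0.73894 × 0.20356 = 0.1504 m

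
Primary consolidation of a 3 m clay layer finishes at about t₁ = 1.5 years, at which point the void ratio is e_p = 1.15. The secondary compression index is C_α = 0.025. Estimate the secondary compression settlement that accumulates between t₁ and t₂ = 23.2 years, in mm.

S_s ≈ 41.5 mm

Secondary compression: S_s = C_α·H/(1+e_p)·log₁₀(t₂/t₁)
S_s = 0.025×3/(1+1.15)×log₁₀(23.2/1.5)
    = 0.03488 × 1.189 = 0.04149 m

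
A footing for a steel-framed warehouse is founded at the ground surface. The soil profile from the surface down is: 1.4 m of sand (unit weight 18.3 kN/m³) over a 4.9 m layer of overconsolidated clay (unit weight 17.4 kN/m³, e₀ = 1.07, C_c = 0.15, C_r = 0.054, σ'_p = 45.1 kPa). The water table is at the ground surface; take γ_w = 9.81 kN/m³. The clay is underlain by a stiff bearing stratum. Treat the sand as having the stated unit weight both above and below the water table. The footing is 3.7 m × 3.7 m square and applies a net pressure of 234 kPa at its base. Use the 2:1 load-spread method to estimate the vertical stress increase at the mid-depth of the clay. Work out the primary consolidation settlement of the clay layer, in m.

Mid-depth of clay below the ground surface: z = 1.4 + 4.9/2 = 3.85 m.
Total vertical stress at mid-clay: σ_v = 18.3×1.4 + 17.4×2.45 = 68.25 kPa.
Pore pressure: u = 9.81×(3.85 − 0) = 37.769 kPa.
Initial effective stress: σ'_0 = σ_v − u = 68.25 − 37.769 = 30.481 kPa.
Stress increase at mid-clay by the 2:1 spreading method:
Δσ = qBL/((B+z)(L+z)) = 234×3.7×3.7/((3.7+3.85)(3.7+3.85)) = 56.199 kPa
Final effective stress: σ'_f = 30.481 + 56.199 = 86.68 kPa.
σ'_f = 86.68 > σ'_p = 45.1 kPa, so the stress path crosses the preconsolidation pressure — recompression up to σ'_p, then virgin compression beyond:
S_c = H/(1+e₀)·[C_r·log₁₀(σ'_p/σ'_0) + C_c·log₁₀(σ'_f/σ'_p)]
    = 4.9/2.07 × [0.054×log₁₀(45.1/30.481) + 0.15×log₁₀(86.68/45.1)]
    = 2.3671 × [0.009188 + 0.042561] = 0.1225 m

S_c ≈ 0.122 m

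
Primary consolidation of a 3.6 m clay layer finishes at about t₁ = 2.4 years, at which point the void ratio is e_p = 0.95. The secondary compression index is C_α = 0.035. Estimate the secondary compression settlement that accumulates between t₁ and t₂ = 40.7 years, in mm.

S_s ≈ 79.4 mm

Secondary compression: S_s = C_α·H/(1+e_p)·log₁₀(t₂/t₁)
S_s = 0.035×3.6/(1+0.95)×log₁₀(40.7/2.4)
    = 0.06462 × 1.229 = 0.07944 m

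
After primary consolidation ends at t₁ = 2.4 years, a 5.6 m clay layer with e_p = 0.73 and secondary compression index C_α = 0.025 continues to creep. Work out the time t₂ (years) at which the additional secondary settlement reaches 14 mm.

t₂ ≈ 3.57 years

S_s = C_α·H/(1+e_p)·log₁₀(t₂/t₁) ⇒ log₁₀(t₂/t₁) = S_s·(1+e_p)/(C_α·H).
log₁₀(t₂/t₁) = 0.014 × (1+0.73) / (0.025×5.6) = 0.173
t₂ = t₁ × 10^0.173 = 2.4 × 1.489 = 3.574 years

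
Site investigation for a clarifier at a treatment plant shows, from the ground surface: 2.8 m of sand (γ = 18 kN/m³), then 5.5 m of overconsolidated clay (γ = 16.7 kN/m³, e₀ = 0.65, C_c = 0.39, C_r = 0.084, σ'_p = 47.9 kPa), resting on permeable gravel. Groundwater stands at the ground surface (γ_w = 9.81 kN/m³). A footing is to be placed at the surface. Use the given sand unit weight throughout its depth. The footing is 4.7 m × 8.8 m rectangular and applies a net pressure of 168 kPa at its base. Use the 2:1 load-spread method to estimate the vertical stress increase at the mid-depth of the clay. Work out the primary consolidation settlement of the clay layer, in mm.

S_c ≈ 367 mm

Mid-depth of clay below the ground surface: z = 2.8 + 5.5/2 = 5.55 m.
Total vertical stress at mid-clay: σ_v = 18×2.8 + 16.7×2.75 = 96.325 kPa.
Pore pressure: u = 9.81×(5.55 − 0) = 54.446 kPa.
Initial effective stress: σ'_0 = σ_v − u = 96.325 − 54.446 = 41.879 kPa.
Stress increase at mid-clay by the 2:1 spreading method:
Δσ = qBL/((B+z)(L+z)) = 168×4.7×8.8/((4.7+5.55)(8.8+5.55)) = 47.24 kPa
Final effective stress: σ'_f = 41.879 + 47.24 = 89.119 kPa.
σ'_f = 89.119 > σ'_p = 47.9 kPa, so the stress path crosses the preconsolidation pressure — recompression up to σ'_p, then virgin compression beyond:
S_c = H/(1+e₀)·[C_r·log₁₀(σ'_p/σ'_0) + C_c·log₁₀(σ'_f/σ'_p)]
    = 5.5/1.65 × [0.084×log₁₀(47.9/41.879) + 0.39×log₁₀(89.119/47.9)]
    = 3.3333 × [0.0049005 + 0.10516] = 0.3669 m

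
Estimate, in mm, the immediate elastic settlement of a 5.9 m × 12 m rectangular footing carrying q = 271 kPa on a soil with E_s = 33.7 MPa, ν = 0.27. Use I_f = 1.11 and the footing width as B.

S_e ≈ 48.8 mm

Immediate (elastic) settlement: S_e = q·B·(1−ν²)/E_s · I_f.
E_s = 33.7 MPa = 33700 kPa.
S_e = 271 × 5.9 × (1 − 0.27²) / 33700 × 1.11
    = 271 × 5.9 × 0.9271 / 33700 × 1.11
    = 0.04882 m = 48.82 mm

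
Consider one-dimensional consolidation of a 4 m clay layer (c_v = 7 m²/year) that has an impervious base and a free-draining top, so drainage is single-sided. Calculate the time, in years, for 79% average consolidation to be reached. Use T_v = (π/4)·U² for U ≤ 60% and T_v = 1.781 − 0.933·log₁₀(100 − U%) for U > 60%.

t ≈ 1.25 years

Drainage path length: H_d = H = 4 m (single drainage).
U > 60%: T_v = 1.781 − 0.933·log₁₀(100 − 79) = 0.54737.
t = T_v·H_d²/c_v = 0.54737×4²/7 = 1.251 years.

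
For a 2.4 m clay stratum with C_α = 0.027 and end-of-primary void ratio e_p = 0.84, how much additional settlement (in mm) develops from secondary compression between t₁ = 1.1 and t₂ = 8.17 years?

Secondary compression: S_s = C_α·H/(1+e_p)·log₁₀(t₂/t₁)
S_s = 0.027×2.4/(1+0.84)×log₁₀(8.17/1.1)
    = 0.03522 × 0.8708 = 0.03067 m

S_s ≈ 30.7 mm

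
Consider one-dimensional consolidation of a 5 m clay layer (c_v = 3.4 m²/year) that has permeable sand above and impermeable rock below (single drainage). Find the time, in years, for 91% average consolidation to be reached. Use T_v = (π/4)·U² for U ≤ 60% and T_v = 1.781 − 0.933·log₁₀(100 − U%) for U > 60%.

Drainage path length: H_d = H = 5 m (single drainage).
U > 60%: T_v = 1.781 − 0.933·log₁₀(100 − 91) = 0.89069.
t = T_v·H_d²/c_v = 0.89069×5²/3.4 = 6.549 years.

t ≈ 6.55 years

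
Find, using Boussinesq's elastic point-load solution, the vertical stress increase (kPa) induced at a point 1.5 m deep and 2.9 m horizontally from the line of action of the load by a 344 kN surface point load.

Δσ_z ≈ 1.49 kPa

Boussinesq vertical stress below a point load on an elastic half-space:
Δσ_z = 3P/(2πz²) · [1 + (r/z)²]^(−5/2)
r/z = 2.9/1.5 = 1.9333; [1+(r/z)²]^(−5/2) = 0.020467.
Δσ_z = 3×344/(2π×1.5²) × 0.020467 = 72.999 × 0.020467 = 1.494 kPa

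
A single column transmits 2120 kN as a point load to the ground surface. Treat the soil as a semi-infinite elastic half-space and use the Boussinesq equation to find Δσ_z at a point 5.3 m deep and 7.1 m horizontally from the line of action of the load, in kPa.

Δσ_z ≈ 2.76 kPa

Boussinesq vertical stress below a point load on an elastic half-space:
Δσ_z = 3P/(2πz²) · [1 + (r/z)²]^(−5/2)
r/z = 7.1/5.3 = 1.3396; [1+(r/z)²]^(−5/2) = 0.076596.
Δσ_z = 3×2120/(2π×5.3²) × 0.076596 = 36.035 × 0.076596 = 2.76 kPa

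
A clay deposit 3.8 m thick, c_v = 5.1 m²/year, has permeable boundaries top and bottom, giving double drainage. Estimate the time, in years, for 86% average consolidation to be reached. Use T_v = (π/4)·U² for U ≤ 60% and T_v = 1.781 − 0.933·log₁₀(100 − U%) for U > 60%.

Drainage path length: H_d = H/2 = 1.9 m (double drainage).
U > 60%: T_v = 1.781 − 0.933·log₁₀(100 − 86) = 0.71166.
t = T_v·H_d²/c_v = 0.71166×1.9²/5.1 = 0.5037 years.

t ≈ 0.504 years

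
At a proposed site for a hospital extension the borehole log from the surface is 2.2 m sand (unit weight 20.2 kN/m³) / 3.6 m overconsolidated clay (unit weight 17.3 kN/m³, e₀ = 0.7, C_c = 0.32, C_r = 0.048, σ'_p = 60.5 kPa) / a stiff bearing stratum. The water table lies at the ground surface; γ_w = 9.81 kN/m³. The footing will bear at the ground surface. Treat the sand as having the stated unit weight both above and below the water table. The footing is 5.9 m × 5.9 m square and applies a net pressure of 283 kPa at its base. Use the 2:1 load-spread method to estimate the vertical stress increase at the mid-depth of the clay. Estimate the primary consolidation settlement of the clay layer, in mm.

Mid-depth of clay below the ground surface: z = 2.2 + 3.6/2 = 4 m.
Total vertical stress at mid-clay: σ_v = 20.2×2.2 + 17.3×1.8 = 75.58 kPa.
Pore pressure: u = 9.81×(4 − 0) = 39.24 kPa.
Initial effective stress: σ'_0 = σ_v − u = 75.58 − 39.24 = 36.34 kPa.
Stress increase at mid-clay by the 2:1 spreading method:
Δσ = qBL/((B+z)(L+z)) = 283×5.9×5.9/((5.9+4)(5.9+4)) = 100.51 kPa
Final effective stress: σ'_f = 36.34 + 100.51 = 136.85 kPa.
σ'_f = 136.85 > σ'_p = 60.5 kPa, so the stress path crosses the preconsolidation pressure — recompression up to σ'_p, then virgin compression beyond:
S_c = H/(1+e₀)·[C_r·log₁₀(σ'_p/σ'_0) + C_c·log₁₀(σ'_f/σ'_p)]
    = 3.6/1.7 × [0.048×log₁₀(60.5/36.34) + 0.32×log₁₀(136.85/60.5)]
    = 2.1176 × [0.010626 + 0.11344] = 0.2627 m

S_c ≈ 263 mm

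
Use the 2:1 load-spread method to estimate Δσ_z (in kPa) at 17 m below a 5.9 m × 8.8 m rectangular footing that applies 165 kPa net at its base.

Δσ_z ≈ 14.5 kPa

By the 2:1 method the load spreads at 1 horizontal : 2 vertical, so at depth z the loaded area has grown by z in each plan dimension:
Δσ = qBL/((B+z)(L+z)) = 165×5.9×8.8/((5.9+17)(8.8+17)) = 14.5 kPa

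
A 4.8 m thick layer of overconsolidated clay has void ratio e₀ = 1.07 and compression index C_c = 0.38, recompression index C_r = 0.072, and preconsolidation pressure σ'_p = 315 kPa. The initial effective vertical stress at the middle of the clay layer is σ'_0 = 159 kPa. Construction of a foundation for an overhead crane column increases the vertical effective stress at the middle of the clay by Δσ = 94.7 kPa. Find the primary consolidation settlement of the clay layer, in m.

Final effective stress: σ'_f = 159 + 94.7 = 253.7 kPa.
σ'_f = 253.7 ≤ σ'_p = 315 kPa, so the clay remains overconsolidated and only the recompression index applies:
S_c = C_r·H/(1+e₀)·log₁₀(σ'_f/σ'_0) = 0.072×4.8/2.07×log₁₀(253.7/159)
    = 0.16695 × 0.20292 = 0.03388 m

S_c ≈ 0.0339 m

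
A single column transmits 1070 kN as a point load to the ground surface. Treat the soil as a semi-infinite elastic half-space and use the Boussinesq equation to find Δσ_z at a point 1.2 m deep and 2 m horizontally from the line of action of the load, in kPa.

Δσ_z ≈ 12.8 kPa

Boussinesq vertical stress below a point load on an elastic half-space:
Δσ_z = 3P/(2πz²) · [1 + (r/z)²]^(−5/2)
r/z = 2/1.2 = 1.6667; [1+(r/z)²]^(−5/2) = 0.03605.
Δσ_z = 3×1070/(2π×1.2²) × 0.03605 = 354.78 × 0.03605 = 12.79 kPa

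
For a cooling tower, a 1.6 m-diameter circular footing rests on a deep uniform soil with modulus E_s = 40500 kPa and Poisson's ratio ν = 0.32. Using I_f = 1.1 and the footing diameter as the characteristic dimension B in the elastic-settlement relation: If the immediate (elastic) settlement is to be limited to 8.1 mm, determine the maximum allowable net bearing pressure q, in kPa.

q ≈ 208 kPa

S_e = q·B·(1−ν²)/E_s · I_f  ⇒  q = S_e·E_s / (B·(1−ν²)·I_f).
q = 0.0081 × 40500 / (1.6 × 0.8976 × 1.1) = 207.7 kPa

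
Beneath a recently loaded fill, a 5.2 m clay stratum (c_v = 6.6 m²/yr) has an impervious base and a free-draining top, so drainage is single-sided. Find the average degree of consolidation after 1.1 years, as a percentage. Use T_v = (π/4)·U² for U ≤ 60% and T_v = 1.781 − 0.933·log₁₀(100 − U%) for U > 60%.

Drainage path length: H_d = H = 5.2 m (single drainage).
T_v = c_v·t/H_d² = 6.6×1.1/5.2² = 0.26849.
T_v = 0.26849 corresponds to the U ≤ 60% branch:
U = √(4T_v/π) = 0.5847

U ≈ 58.5 %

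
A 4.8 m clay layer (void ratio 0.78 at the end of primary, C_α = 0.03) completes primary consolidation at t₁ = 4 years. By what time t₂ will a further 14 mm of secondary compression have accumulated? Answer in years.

t₂ ≈ 5.96 years

S_s = C_α·H/(1+e_p)·log₁₀(t₂/t₁) ⇒ log₁₀(t₂/t₁) = S_s·(1+e_p)/(C_α·H).
log₁₀(t₂/t₁) = 0.014 × (1+0.78) / (0.03×4.8) = 0.1731
t₂ = t₁ × 10^0.1731 = 4 × 1.49 = 5.958 years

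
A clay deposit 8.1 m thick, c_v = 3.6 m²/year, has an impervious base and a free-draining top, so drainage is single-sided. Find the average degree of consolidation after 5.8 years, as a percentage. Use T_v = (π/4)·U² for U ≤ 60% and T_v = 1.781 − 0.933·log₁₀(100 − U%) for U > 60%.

U ≈ 63 %

Drainage path length: H_d = H = 8.1 m (single drainage).
T_v = c_v·t/H_d² = 3.6×5.8/8.1² = 0.31824.
T_v = 0.31824 corresponds to the U > 60% branch:
U = 1 − 10^((1.781 − T_v)/0.933)/100 = 0.6303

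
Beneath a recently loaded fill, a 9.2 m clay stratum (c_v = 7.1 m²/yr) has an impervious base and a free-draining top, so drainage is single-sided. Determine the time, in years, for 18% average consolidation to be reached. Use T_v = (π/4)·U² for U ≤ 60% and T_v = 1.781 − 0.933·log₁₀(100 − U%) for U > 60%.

Drainage path length: H_d = H = 9.2 m (single drainage).
U ≤ 60%: T_v = (π/4)·U² = (π/4)×0.18² = 0.025447.
t = T_v·H_d²/c_v = 0.025447×9.2²/7.1 = 0.3034 years.

t ≈ 0.303 years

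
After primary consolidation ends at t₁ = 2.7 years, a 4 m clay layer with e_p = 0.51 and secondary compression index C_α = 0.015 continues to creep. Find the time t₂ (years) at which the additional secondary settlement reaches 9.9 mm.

t₂ ≈ 4.79 years

S_s = C_α·H/(1+e_p)·log₁₀(t₂/t₁) ⇒ log₁₀(t₂/t₁) = S_s·(1+e_p)/(C_α·H).
log₁₀(t₂/t₁) = 0.0099 × (1+0.51) / (0.015×4) = 0.2492
t₂ = t₁ × 10^0.2492 = 2.7 × 1.775 = 4.792 years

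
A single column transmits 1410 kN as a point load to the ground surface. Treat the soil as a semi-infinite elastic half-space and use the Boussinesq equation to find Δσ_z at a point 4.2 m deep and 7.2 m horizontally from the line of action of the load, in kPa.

Boussinesq vertical stress below a point load on an elastic half-space:
Δσ_z = 3P/(2πz²) · [1 + (r/z)²]^(−5/2)
r/z = 7.2/4.2 = 1.7143; [1+(r/z)²]^(−5/2) = 0.032479.
Δσ_z = 3×1410/(2π×4.2²) × 0.032479 = 38.165 × 0.032479 = 1.24 kPa

Δσ_z ≈ 1.24 kPa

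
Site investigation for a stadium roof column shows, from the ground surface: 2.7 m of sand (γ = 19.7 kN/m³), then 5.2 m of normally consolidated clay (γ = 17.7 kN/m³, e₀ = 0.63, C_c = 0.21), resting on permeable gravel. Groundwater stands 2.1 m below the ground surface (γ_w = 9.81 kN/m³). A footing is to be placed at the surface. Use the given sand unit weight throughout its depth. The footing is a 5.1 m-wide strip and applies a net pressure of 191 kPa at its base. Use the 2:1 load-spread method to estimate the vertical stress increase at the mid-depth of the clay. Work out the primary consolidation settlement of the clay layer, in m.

S_c ≈ 0.252 m

Mid-depth of clay below the ground surface: z = 2.7 + 5.2/2 = 5.3 m.
Total vertical stress at mid-clay: σ_v = 19.7×2.7 + 17.7×2.6 = 99.21 kPa.
Pore pressure: u = 9.81×(5.3 − 2.1) = 31.392 kPa.
Initial effective stress: σ'_0 = σ_v − u = 99.21 − 31.392 = 67.818 kPa.
Stress increase at mid-clay by the 2:1 spreading method:
Δσ = qB/(B+z) = 191×5.1/(5.1+5.3) = 93.663 kPa
Final effective stress: σ'_f = σ'_0 + Δσ = 67.818 + 93.663 = 161.48 kPa.
Normally consolidated clay, so the full stress increment lies on the virgin compression line:
S_c = C_c·H/(1+e₀)·log₁₀(σ'_f/σ'_0) = 0.21×5.2/(1+0.63)×log₁₀(161.48/67.818)
    = 0.66994 × 0.37677 = 0.2524 m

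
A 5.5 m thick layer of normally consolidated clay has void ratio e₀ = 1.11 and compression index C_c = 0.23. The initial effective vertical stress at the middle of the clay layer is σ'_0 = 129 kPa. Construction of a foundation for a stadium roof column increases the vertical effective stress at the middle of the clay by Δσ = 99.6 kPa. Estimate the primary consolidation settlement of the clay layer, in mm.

S_c ≈ 149 mm

Final effective stress: σ'_f = σ'_0 + Δσ = 129 + 99.6 = 228.6 kPa.
Normally consolidated clay, so the full stress increment lies on the virgin compression line:
S_c = C_c·H/(1+e₀)·log₁₀(σ'_f/σ'_0) = 0.23×5.5/(1+1.11)×log₁₀(228.6/129)
    = 0.59953 × 0.24849 = 0.149 m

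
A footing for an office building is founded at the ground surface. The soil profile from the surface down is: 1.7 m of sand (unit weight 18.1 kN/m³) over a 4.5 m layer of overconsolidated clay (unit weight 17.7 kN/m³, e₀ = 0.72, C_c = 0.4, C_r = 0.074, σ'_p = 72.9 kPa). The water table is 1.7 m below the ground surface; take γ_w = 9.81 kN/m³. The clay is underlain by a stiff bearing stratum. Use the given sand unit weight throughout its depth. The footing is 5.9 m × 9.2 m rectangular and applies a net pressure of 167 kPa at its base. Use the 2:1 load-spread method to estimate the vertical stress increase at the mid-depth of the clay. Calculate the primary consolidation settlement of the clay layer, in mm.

S_c ≈ 255 mm

Mid-depth of clay below the ground surface: z = 1.7 + 4.5/2 = 3.95 m.
Total vertical stress at mid-clay: σ_v = 18.1×1.7 + 17.7×2.25 = 70.595 kPa.
Pore pressure: u = 9.81×(3.95 − 1.7) = 22.073 kPa.
Initial effective stress: σ'_0 = σ_v − u = 70.595 − 22.073 = 48.522 kPa.
Stress increase at mid-clay by the 2:1 spreading method:
Δσ = qBL/((B+z)(L+z)) = 167×5.9×9.2/((5.9+3.95)(9.2+3.95)) = 69.983 kPa
Final effective stress: σ'_f = 48.522 + 69.983 = 118.5 kPa.
σ'_f = 118.5 > σ'_p = 72.9 kPa, so the stress path crosses the preconsolidation pressure — recompression up to σ'_p, then virgin compression beyond:
S_c = H/(1+e₀)·[C_r·log₁₀(σ'_p/σ'_0) + C_c·log₁₀(σ'_f/σ'_p)]
    = 4.5/1.72 × [0.074×log₁₀(72.9/48.522) + 0.4×log₁₀(118.5/72.9)]
    = 2.6163 × [0.013082 + 0.084396] = 0.255 m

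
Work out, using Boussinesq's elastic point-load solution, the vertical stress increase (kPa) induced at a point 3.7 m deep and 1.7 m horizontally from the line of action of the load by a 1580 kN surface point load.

Δσ_z ≈ 34.1 kPa

Boussinesq vertical stress below a point load on an elastic half-space:
Δσ_z = 3P/(2πz²) · [1 + (r/z)²]^(−5/2)
r/z = 1.7/3.7 = 0.45946; [1+(r/z)²]^(−5/2) = 0.61951.
Δσ_z = 3×1580/(2π×3.7²) × 0.61951 = 55.106 × 0.61951 = 34.14 kPa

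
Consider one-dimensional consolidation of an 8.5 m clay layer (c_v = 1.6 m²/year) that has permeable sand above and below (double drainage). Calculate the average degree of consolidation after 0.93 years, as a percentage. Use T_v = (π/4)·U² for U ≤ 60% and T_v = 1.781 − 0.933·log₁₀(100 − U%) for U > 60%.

Drainage path length: H_d = H/2 = 4.25 m (double drainage).
T_v = c_v·t/H_d² = 1.6×0.93/4.25² = 0.082381.
T_v = 0.082381 corresponds to the U ≤ 60% branch:
U = √(4T_v/π) = 0.3239

U ≈ 32.4 %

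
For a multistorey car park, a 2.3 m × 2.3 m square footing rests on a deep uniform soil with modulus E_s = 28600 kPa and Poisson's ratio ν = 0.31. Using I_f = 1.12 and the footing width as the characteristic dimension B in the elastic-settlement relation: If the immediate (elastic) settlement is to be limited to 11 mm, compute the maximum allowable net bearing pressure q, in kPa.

S_e = q·B·(1−ν²)/E_s · I_f  ⇒  q = S_e·E_s / (B·(1−ν²)·I_f).
q = 0.011 × 28600 / (2.3 × 0.9039 × 1.12) = 135.1 kPa

q ≈ 135 kPa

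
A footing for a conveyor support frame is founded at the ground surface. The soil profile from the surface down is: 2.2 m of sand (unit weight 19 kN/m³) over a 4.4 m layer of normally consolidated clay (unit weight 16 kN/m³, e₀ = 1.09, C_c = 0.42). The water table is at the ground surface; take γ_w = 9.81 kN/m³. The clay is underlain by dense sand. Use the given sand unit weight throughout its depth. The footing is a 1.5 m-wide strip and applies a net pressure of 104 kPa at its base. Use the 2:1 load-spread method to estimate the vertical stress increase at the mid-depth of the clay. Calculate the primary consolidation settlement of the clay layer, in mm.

Mid-depth of clay below the ground surface: z = 2.2 + 4.4/2 = 4.4 m.
Total vertical stress at mid-clay: σ_v = 19×2.2 + 16×2.2 = 77 kPa.
Pore pressure: u = 9.81×(4.4 − 0) = 43.164 kPa.
Initial effective stress: σ'_0 = σ_v − u = 77 − 43.164 = 33.836 kPa.
Stress increase at mid-clay by the 2:1 spreading method:
Δσ = qB/(B+z) = 104×1.5/(1.5+4.4) = 26.441 kPa
Final effective stress: σ'_f = σ'_0 + Δσ = 33.836 + 26.441 = 60.277 kPa.
Normally consolidated clay, so the full stress increment lies on the virgin compression line:
S_c = C_c·H/(1+e₀)·log₁₀(σ'_f/σ'_0) = 0.42×4.4/(1+1.09)×log₁₀(60.277/33.836)
    = 0.88421 × 0.25077 = 0.2217 m

S_c ≈ 222 mm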